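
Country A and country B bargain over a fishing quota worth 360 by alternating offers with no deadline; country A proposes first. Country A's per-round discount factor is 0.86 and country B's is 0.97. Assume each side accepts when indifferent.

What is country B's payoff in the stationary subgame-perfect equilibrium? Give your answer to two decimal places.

In a stationary SPE each proposer offers the other exactly their discounted continuation value.
If country A keeps x when proposing and country B keeps y when proposing, then x = 360 − 0.97y and y = 360 − 0.86x.
Solving: x = 360(1 − 0.97) / (1 − 0.86·0.97) = 10.8 / 0.1658 ≈ 65.1387.
Country B gets 360 − 65.1387 ≈ 294.8613.

294.86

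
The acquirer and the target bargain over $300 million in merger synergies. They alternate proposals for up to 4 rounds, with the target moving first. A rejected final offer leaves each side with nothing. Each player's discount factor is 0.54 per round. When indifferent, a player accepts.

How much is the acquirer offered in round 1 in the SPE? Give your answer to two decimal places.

Solve by backward induction from round 4.
Round 4 (the acquirer proposes): rejection yields 0 for the target; the acquirer offers 0 and keeps 300.
Round 3 (the target proposes): the acquirer can get 300 next round, worth 0.54 × 300 = 162 now; the target offers that and keeps 138.
Round 2 (the acquirer proposes): the target can get 138 next round, worth 0.54 × 138 = 74.52 now; the acquirer offers that and keeps 225.48.
Round 1 (the target proposes): the acquirer can get 225.48 next round, worth 0.54 × 225.48 = 121.7592 now. The target offers 121.7592 and keeps 300 − 121.7592 = 178.2408.

121.76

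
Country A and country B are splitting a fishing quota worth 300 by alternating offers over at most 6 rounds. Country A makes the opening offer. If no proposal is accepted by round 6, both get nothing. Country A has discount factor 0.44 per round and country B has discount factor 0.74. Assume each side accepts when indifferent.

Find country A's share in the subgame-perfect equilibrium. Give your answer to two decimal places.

111.67

Round 6 (country B proposes): rejection yields 0 for country A; country B offers 0 and keeps 300.
Round 5 (country A proposes): country B can get 300 next round, worth 0.74 × 300 = 222 now; country A offers that and keeps 78.
Round 4 (country B proposes): country A can get 78 next round, worth 0.44 × 78 = 34.32 now, so country B offers 34.32, keeping 265.68.
Round 3 (country A proposes): country B can get 265.68 next round, worth 0.74 × 265.68 = 196.6032 now. Country A offers 196.6032 and keeps 300 − 196.6032 = 103.3968.
Round 2 (country B proposes): country A can get 103.3968 next round, worth 0.44 × 103.3968 = 45.494592 now; country B offers that and keeps 254.505408.
Round 1 (country A proposes): country B can get 254.505408 next round, worth 0.74 × 254.505408 = 188.33400192 now, so country A offers 188.33400192, keeping 111.66599808.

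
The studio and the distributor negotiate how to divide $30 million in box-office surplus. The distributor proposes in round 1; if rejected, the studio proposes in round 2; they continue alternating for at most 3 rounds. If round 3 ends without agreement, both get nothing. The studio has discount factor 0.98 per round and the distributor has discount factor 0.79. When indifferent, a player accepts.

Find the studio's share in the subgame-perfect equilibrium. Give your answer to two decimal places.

Work backward from the last round.
Round 3 (the distributor proposes): rejection yields 0 for the studio; the distributor offers 0 and keeps 30.
Round 2 (the studio proposes): the distributor can get 30 next round, worth 0.79 × 30 = 23.7 now, so the studio offers 23.7, keeping 6.3.
Round 1 (the distributor proposes): the studio can get 6.3 next round, worth 0.98 × 6.3 = 6.174 now. The distributor offers 6.174 and keeps 30 − 6.174 = 23.826.

6.17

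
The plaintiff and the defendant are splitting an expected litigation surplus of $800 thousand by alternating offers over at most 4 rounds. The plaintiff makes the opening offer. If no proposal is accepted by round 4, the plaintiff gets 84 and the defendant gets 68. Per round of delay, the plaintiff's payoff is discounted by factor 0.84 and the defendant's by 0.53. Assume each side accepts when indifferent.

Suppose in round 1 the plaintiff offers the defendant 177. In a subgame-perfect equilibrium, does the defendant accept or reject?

Round 4 (the defendant proposes): the plaintiff gets 84 if talks fail, so the defendant offers 84 and keeps 716.
Round 3 (the plaintiff proposes): the defendant can get 716 next round, worth 0.53 × 716 = 379.48 now; the plaintiff offers that and keeps 420.52.
Round 2 (the defendant proposes): the plaintiff can get 420.52 next round, worth 0.84 × 420.52 = 353.2368 now; the defendant offers that and keeps 446.7632.
So by rejecting in round 1, the defendant gets 446.7632 next round, worth 0.53 × 446.7632 = 236.784496 now.
Offer 177 < 236.784496, so the defendant rejects.

Reject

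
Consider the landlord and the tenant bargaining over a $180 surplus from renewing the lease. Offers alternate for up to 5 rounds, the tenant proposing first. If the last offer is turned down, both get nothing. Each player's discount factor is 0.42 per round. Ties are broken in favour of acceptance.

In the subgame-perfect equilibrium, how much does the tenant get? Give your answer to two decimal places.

128.42

Round 5 (the tenant proposes): rejection yields 0 for the landlord; the tenant offers 0 and keeps 180.
Round 4 (the landlord proposes): the tenant can get 180 next round, worth 0.42 × 180 = 75.6 now; the landlord offers that and keeps 104.4.
Round 3 (the tenant proposes): the landlord can get 104.4 next round, worth 0.42 × 104.4 = 43.848 now; the tenant offers that and keeps 136.152.
Round 2 (the landlord proposes): the tenant can get 136.152 next round, worth 0.42 × 136.152 = 57.18384 now; the landlord offers that and keeps 122.81616.
Round 1 (the tenant proposes): the landlord can get 122.81616 next round, worth 0.42 × 122.81616 = 51.5827872 now. The tenant offers 51.5827872 and keeps 180 − 51.5827872 = 128.4172128.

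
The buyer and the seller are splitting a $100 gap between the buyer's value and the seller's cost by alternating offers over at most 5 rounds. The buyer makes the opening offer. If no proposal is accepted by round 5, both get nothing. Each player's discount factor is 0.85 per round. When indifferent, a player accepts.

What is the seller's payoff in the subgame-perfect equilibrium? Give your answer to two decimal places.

21.96

Round 5 (the buyer proposes): rejection yields 0 for the seller; the buyer offers 0 and keeps 100.
Round 4 (the seller proposes): the buyer can get 100 next round, worth 0.85 × 100 = 85 now. The seller offers 85 and keeps 100 − 85 = 15.
Round 3 (the buyer proposes): the seller can get 15 next round, worth 0.85 × 15 = 12.75 now; the buyer offers that and keeps 87.25.
Round 2 (the seller proposes): the buyer can get 87.25 next round, worth 0.85 × 87.25 = 74.1625 now; the seller offers that and keeps 25.8375.
Round 1 (the buyer proposes): the seller can get 25.8375 next round, worth 0.85 × 25.8375 = 21.961875 now. The buyer offers 21.961875 and keeps 100 − 21.961875 = 78.038125.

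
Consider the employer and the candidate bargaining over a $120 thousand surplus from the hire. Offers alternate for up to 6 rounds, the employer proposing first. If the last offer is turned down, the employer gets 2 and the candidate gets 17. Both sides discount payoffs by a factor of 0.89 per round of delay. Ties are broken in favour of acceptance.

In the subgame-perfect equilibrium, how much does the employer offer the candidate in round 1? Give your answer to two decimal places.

86.95

Round 6 (the candidate proposes): the employer gets 2 if talks fail, so the candidate offers 2 and keeps 118.
Round 5 (the employer proposes): the candidate can get 118 next round, worth 0.89 × 118 = 105.02 now, so the employer offers 105.02, keeping 14.98.
Round 4 (the candidate proposes): the employer can get 14.98 next round, worth 0.89 × 14.98 = 13.3322 now. The candidate offers 13.3322 and keeps 120 − 13.3322 = 106.6678.
Round 3 (the employer proposes): the candidate can get 106.6678 next round, worth 0.89 × 106.6678 = 94.934342 now, so the employer offers 94.934342, keeping 25.065658.
Round 2 (the candidate proposes): the employer can get 25.065658 next round, worth 0.89 × 25.065658 = 22.30843562 now, so the candidate offers 22.30843562, keeping 97.69156438.
Round 1 (the employer proposes): the candidate can get 97.69156438 next round, worth 0.89 × 97.69156438 = 86.9454922982 now. The employer offers 86.9454922982 and keeps 120 − 86.9454922982 = 33.0545077018.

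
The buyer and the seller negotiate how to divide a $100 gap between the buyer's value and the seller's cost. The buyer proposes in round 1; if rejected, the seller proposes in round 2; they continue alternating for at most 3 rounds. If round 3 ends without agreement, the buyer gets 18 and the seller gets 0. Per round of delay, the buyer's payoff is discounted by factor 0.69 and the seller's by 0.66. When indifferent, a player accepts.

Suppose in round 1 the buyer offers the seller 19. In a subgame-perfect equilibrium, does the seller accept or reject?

Round 3 (the buyer proposes): the seller will accept anything ≥ 0, so the buyer offers 0 and keeps 100.
Round 2 (the seller proposes): the buyer can get 100 next round, worth 0.69 × 100 = 69 now, so the seller offers 69, keeping 31.
So by rejecting in round 1, the seller gets 31 next round, worth 0.66 × 31 = 20.46 now.
Offer 19 < 20.46, so the seller rejects.

Reject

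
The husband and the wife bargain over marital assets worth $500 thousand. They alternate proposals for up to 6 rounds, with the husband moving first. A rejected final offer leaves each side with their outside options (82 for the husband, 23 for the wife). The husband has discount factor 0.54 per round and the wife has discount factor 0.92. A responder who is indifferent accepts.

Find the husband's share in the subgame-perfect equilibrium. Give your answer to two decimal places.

88.36

Solve by backward induction from round 6.
Round 6 (the wife proposes): the husband gets 82 if talks fail, so the wife offers 82 and keeps 418.
Round 5 (the husband proposes): the wife can get 418 next round, worth 0.92 × 418 = 384.56 now; the husband offers that and keeps 115.44.
Round 4 (the wife proposes): the husband can get 115.44 next round, worth 0.54 × 115.44 = 62.3376 now. The wife offers 62.3376 and keeps 500 − 62.3376 = 437.6624.
Round 3 (the husband proposes): the wife can get 437.6624 next round, worth 0.92 × 437.6624 = 402.649408 now. The husband offers 402.649408 and keeps 500 − 402.649408 = 97.350592.
Round 2 (the wife proposes): the husband can get 97.350592 next round, worth 0.54 × 97.350592 = 52.56931968 now. The wife offers 52.56931968 and keeps 500 − 52.56931968 = 447.43068032.
Round 1 (the husband proposes): the wife can get 447.43068032 next round, worth 0.92 × 447.43068032 = 411.6362258944 now; the husband offers that and keeps 88.3637741056.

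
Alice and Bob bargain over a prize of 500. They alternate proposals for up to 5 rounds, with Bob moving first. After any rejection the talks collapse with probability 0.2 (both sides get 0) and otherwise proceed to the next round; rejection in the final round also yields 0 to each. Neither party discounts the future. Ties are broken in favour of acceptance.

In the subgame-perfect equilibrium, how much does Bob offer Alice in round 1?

131.2

Round 5 (Bob proposes): rejection yields 0 for Alice; Bob offers 0 and keeps 500.
Round 4 (Alice proposes): rejecting gives Bob an expected 0.8 × 500 = 400, so Alice offers 400, keeping 100.
Round 3 (Bob proposes): rejecting gives Alice an expected 0.8 × 100 = 80. Bob offers 80 and keeps 500 − 80 = 420.
Round 2 (Alice proposes): rejecting gives Bob an expected 0.8 × 420 = 336; Alice offers that and keeps 164.
Round 1 (Bob proposes): rejecting gives Alice an expected 0.8 × 164 = 131.2. Bob offers 131.2 and keeps 500 − 131.2 = 368.8.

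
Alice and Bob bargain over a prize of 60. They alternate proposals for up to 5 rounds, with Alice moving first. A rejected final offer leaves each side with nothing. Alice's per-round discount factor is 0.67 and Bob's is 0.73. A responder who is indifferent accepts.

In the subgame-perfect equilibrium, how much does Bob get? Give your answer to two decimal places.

21.52

Round 5 (Alice proposes): rejection yields 0 for Bob; Alice offers 0 and keeps 60.
Round 4 (Bob proposes): Alice can get 60 next round, worth 0.67 × 60 = 40.2 now; Bob offers that and keeps 19.8.
Round 3 (Alice proposes): Bob can get 19.8 next round, worth 0.73 × 19.8 = 14.454 now, so Alice offers 14.454, keeping 45.546.
Round 2 (Bob proposes): Alice can get 45.546 next round, worth 0.67 × 45.546 = 30.51582 now. Bob offers 30.51582 and keeps 60 − 30.51582 = 29.48418.
Round 1 (Alice proposes): Bob can get 29.48418 next round, worth 0.73 × 29.48418 = 21.5234514 now; Alice offers that and keeps 38.4765486.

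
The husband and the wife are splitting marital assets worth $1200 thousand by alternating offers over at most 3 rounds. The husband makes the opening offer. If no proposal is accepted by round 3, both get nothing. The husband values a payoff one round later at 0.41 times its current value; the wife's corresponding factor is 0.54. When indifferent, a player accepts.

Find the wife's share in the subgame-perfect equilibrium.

382.32

By backward induction:
Round 3 (the husband proposes): rejection yields 0 for the wife; the husband offers 0 and keeps 1200.
Round 2 (the wife proposes): the husband can get 1200 next round, worth 0.41 × 1200 = 492 now. The wife offers 492 and keeps 1200 − 492 = 708.
Round 1 (the husband proposes): the wife can get 708 next round, worth 0.54 × 708 = 382.32 now, so the husband offers 382.32, keeping 817.68.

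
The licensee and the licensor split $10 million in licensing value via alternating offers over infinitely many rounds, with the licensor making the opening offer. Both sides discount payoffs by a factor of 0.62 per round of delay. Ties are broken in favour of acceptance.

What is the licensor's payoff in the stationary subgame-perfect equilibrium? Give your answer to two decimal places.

6.17

When the licensor proposes, the licensee accepts any offer worth at least 0.62 times what the licensee would get by proposing next round; and vice versa.
This gives x = 10 − 0.62y and y = 10 − 0.62x, where x and y are each side's share when it proposes.
Hence (1 − 0.62·0.62)x = 10(1 − 0.62), i.e. 0.6156·x = 3.8.
x ≈ 6.1728; the licensee's share is 10 − x ≈ 3.8272.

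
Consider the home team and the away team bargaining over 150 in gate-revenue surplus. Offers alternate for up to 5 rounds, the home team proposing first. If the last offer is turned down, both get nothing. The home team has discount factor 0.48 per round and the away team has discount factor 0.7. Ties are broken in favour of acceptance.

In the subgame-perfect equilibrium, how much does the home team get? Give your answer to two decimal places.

Round 5 (the home team proposes): the away team will accept anything ≥ 0, so the home team offers 0 and keeps 150.
Round 4 (the away team proposes): the home team can get 150 next round, worth 0.48 × 150 = 72 now; the away team offers that and keeps 78.
Round 3 (the home team proposes): the away team can get 78 next round, worth 0.7 × 78 = 54.6 now; the home team offers that and keeps 95.4.
Round 2 (the away team proposes): the home team can get 95.4 next round, worth 0.48 × 95.4 = 45.792 now; the away team offers that and keeps 104.208.
Round 1 (the home team proposes): the away team can get 104.208 next round, worth 0.7 × 104.208 = 72.9456 now, so the home team offers 72.9456, keeping 77.0544.

77.05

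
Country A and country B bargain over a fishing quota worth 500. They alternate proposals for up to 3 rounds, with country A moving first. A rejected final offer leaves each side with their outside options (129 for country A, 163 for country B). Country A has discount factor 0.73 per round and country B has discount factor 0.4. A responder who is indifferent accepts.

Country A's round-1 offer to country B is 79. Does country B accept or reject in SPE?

Reject

Work out country B's continuation value if the offer is rejected.
Round 3 (country A proposes): country B gets 163 if talks fail, so country A offers 163 and keeps 337.
Round 2 (country B proposes): country A can get 337 next round, worth 0.73 × 337 = 246.01 now; country B offers that and keeps 253.99.
So by rejecting in round 1, country B gets 253.99 next round, worth 0.4 × 253.99 = 101.596 now.
Offer 79 < 101.596, so country B rejects.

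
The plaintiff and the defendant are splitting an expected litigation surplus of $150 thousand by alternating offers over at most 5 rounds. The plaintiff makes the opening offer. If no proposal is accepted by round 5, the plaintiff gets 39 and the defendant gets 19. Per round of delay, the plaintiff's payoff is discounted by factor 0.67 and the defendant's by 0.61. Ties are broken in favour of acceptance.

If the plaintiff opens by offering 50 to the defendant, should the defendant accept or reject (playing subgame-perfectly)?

Round 5 (the plaintiff proposes): the defendant gets 19 if talks fail, so the plaintiff offers 19 and keeps 131.
Round 4 (the defendant proposes): the plaintiff can get 131 next round, worth 0.67 × 131 = 87.77 now. The defendant offers 87.77 and keeps 150 − 87.77 = 62.23.
Round 3 (the plaintiff proposes): the defendant can get 62.23 next round, worth 0.61 × 62.23 = 37.9603 now; the plaintiff offers that and keeps 112.0397.
Round 2 (the defendant proposes): the plaintiff can get 112.0397 next round, worth 0.67 × 112.0397 = 75.066599 now; the defendant offers that and keeps 74.933401.
So by rejecting in round 1, the defendant gets 74.933401 next round, worth 0.61 × 74.933401 = 45.70937461 now.
Offer 50 ≥ 45.70937461, so the defendant accepts.

Accept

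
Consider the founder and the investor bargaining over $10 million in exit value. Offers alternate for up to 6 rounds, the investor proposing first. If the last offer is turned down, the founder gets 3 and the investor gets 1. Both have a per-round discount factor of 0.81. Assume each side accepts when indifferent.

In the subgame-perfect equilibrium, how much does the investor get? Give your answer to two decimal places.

4.31

By backward induction:
Round 6 (the founder proposes): the investor gets 1 if talks fail, so the founder offers 1 and keeps 9.
Round 5 (the investor proposes): the founder can get 9 next round, worth 0.81 × 9 = 7.29 now; the investor offers that and keeps 2.71.
Round 4 (the founder proposes): the investor can get 2.71 next round, worth 0.81 × 2.71 = 2.1951 now; the founder offers that and keeps 7.8049.
Round 3 (the investor proposes): the founder can get 7.8049 next round, worth 0.81 × 7.8049 = 6.321969 now. The investor offers 6.321969 and keeps 10 − 6.321969 = 3.678031.
Round 2 (the founder proposes): the investor can get 3.678031 next round, worth 0.81 × 3.678031 = 2.97920511 now. The founder offers 2.97920511 and keeps 10 − 2.97920511 = 7.02079489.
Round 1 (the investor proposes): the founder can get 7.02079489 next round, worth 0.81 × 7.02079489 = 5.6868438609 now. The investor offers 5.6868438609 and keeps 10 − 5.6868438609 = 4.3131561391.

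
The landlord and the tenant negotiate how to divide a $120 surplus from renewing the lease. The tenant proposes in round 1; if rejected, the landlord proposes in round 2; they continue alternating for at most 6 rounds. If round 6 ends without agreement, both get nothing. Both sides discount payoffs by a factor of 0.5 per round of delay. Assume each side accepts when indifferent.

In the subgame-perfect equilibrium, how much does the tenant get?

78.75

Round 6 (the landlord proposes): rejection yields 0 for the tenant; the landlord offers 0 and keeps 120.
Round 5 (the tenant proposes): the landlord can get 120 next round, worth 0.5 × 120 = 60 now, so the tenant offers 60, keeping 60.
Round 4 (the landlord proposes): the tenant can get 60 next round, worth 0.5 × 60 = 30 now. The landlord offers 30 and keeps 120 − 30 = 90.
Round 3 (the tenant proposes): the landlord can get 90 next round, worth 0.5 × 90 = 45 now. The tenant offers 45 and keeps 120 − 45 = 75.
Round 2 (the landlord proposes): the tenant can get 75 next round, worth 0.5 × 75 = 37.5 now. The landlord offers 37.5 and keeps 120 − 37.5 = 82.5.
Round 1 (the tenant proposes): the landlord can get 82.5 next round, worth 0.5 × 82.5 = 41.25 now. The tenant offers 41.25 and keeps 120 − 41.25 = 78.75.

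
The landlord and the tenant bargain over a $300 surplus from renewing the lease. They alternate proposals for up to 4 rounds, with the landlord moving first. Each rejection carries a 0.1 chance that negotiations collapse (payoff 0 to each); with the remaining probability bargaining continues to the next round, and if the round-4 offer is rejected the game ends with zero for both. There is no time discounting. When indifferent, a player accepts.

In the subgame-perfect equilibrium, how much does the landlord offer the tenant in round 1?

245.7

Round 4 (the tenant proposes): rejection yields 0 for the landlord; the tenant offers 0 and keeps 300.
Round 3 (the landlord proposes): rejecting gives the tenant an expected 0.9 × 300 = 270, so the landlord offers 270, keeping 30.
Round 2 (the tenant proposes): rejecting gives the landlord an expected 0.9 × 30 = 27. The tenant offers 27 and keeps 300 − 27 = 273.
Round 1 (the landlord proposes): rejecting gives the tenant an expected 0.9 × 273 = 245.7, so the landlord offers 245.7, keeping 54.3.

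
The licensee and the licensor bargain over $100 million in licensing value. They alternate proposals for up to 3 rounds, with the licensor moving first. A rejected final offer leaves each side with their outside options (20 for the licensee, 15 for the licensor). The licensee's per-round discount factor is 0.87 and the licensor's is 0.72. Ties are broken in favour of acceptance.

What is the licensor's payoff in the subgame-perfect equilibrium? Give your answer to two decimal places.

63.11

By backward induction:
Round 3 (the licensor proposes): the licensee gets 20 if talks fail, so the licensor offers 20 and keeps 80.
Round 2 (the licensee proposes): the licensor can get 80 next round, worth 0.72 × 80 = 57.6 now, so the licensee offers 57.6, keeping 42.4.
Round 1 (the licensor proposes): the licensee can get 42.4 next round, worth 0.87 × 42.4 = 36.888 now. The licensor offers 36.888 and keeps 100 − 36.888 = 63.112.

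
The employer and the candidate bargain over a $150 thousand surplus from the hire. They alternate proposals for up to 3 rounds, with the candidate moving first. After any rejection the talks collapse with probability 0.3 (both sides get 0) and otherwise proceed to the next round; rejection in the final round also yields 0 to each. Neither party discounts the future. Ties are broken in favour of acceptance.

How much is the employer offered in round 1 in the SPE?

31.5

By backward induction:
Round 3 (the candidate proposes): the employer will accept anything ≥ 0, so the candidate offers 0 and keeps 150.
Round 2 (the employer proposes): rejecting gives the candidate an expected 0.7 × 150 = 105. The employer offers 105 and keeps 150 − 105 = 45.
Round 1 (the candidate proposes): rejecting gives the employer an expected 0.7 × 45 = 31.5, so the candidate offers 31.5, keeping 118.5.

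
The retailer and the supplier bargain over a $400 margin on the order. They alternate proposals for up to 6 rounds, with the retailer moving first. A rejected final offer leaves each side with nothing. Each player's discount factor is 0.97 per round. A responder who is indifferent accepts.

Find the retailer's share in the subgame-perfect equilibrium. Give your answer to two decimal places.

Solve by backward induction from round 6.
Round 6 (the supplier proposes): rejection yields 0 for the retailer; the supplier offers 0 and keeps 400.
Round 5 (the retailer proposes): the supplier can get 400 next round, worth 0.97 × 400 = 388 now, so the retailer offers 388, keeping 12.
Round 4 (the supplier proposes): the retailer can get 12 next round, worth 0.97 × 12 = 11.64 now; the supplier offers that and keeps 388.36.
Round 3 (the retailer proposes): the supplier can get 388.36 next round, worth 0.97 × 388.36 = 376.7092 now; the retailer offers that and keeps 23.2908.
Round 2 (the supplier proposes): the retailer can get 23.2908 next round, worth 0.97 × 23.2908 = 22.592076 now. The supplier offers 22.592076 and keeps 400 − 22.592076 = 377.407924.
Round 1 (the retailer proposes): the supplier can get 377.407924 next round, worth 0.97 × 377.407924 = 366.08568628 now, so the retailer offers 366.08568628, keeping 33.91431372.

33.91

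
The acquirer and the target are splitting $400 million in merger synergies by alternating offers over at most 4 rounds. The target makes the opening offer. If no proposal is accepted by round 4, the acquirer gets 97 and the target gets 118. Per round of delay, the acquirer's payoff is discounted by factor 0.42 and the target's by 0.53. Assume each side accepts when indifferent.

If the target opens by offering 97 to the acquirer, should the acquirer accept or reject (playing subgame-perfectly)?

Work out the acquirer's continuation value if the offer is rejected.
Round 4 (the acquirer proposes): the target gets 118 if talks fail, so the acquirer offers 118 and keeps 282.
Round 3 (the target proposes): the acquirer can get 282 next round, worth 0.42 × 282 = 118.44 now; the target offers that and keeps 281.56.
Round 2 (the acquirer proposes): the target can get 281.56 next round, worth 0.53 × 281.56 = 149.2268 now, so the acquirer offers 149.2268, keeping 250.7732.
So by rejecting in round 1, the acquirer gets 250.7732 next round, worth 0.42 × 250.7732 = 105.324744 now.
Offer 97 < 105.324744, so the acquirer rejects.

Reject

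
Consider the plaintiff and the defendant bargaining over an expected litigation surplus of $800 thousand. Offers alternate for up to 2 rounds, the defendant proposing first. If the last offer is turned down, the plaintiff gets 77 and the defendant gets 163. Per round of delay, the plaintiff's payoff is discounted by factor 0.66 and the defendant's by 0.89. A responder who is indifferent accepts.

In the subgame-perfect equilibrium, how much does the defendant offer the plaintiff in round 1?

Round 2 (the plaintiff proposes): the defendant gets 163 if talks fail, so the plaintiff offers 163 and keeps 637.
Round 1 (the defendant proposes): the plaintiff can get 637 next round, worth 0.66 × 637 = 420.42 now, so the defendant offers 420.42, keeping 379.58.

420.42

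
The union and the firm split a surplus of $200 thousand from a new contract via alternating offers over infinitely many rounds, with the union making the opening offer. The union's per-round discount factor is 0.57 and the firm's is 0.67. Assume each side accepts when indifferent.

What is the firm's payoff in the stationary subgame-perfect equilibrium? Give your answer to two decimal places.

93.22

Let x be the union's share when the union proposes and y be the firm's share when the firm proposes.
The firm accepts iff offered ≥ 0.67·y, so x = 200 − 0.67y. Symmetrically y = 200 − 0.57x.
Substituting: x = 200 − 0.67(200 − 0.57x), giving x(1 − 0.57·0.67) = 200(1 − 0.67).
So x = 200 × 0.33 / 0.6181 ≈ 106.7788, and the firm receives 200 − x ≈ 93.2212.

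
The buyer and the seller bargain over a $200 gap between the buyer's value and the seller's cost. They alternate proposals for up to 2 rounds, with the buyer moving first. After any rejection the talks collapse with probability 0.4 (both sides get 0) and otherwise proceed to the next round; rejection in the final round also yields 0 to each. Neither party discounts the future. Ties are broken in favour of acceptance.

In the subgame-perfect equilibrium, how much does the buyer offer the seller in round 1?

120

By backward induction:
Round 2 (the seller proposes): the buyer will accept anything ≥ 0, so the seller offers 0 and keeps 200.
Round 1 (the buyer proposes): rejecting gives the seller an expected 0.6 × 200 = 120. The buyer offers 120 and keeps 200 − 120 = 80.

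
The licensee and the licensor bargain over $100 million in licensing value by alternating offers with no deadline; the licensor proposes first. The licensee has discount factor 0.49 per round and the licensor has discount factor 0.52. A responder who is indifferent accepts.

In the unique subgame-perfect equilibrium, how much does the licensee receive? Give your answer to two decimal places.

31.56

In a stationary SPE each proposer offers the other exactly their discounted continuation value.
If the licensor keeps x when proposing and the licensee keeps y when proposing, then x = 100 − 0.49y and y = 100 − 0.52x.
Solving: x = 100(1 − 0.49) / (1 − 0.52·0.49) = 51 / 0.7452 ≈ 68.4380.
The licensee gets 100 − 68.4380 ≈ 31.5620.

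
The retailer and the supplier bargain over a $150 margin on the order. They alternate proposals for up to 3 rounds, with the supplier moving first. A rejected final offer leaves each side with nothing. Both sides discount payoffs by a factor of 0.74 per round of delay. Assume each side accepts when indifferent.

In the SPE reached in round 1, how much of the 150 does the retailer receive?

Round 3 (the supplier proposes): rejection yields 0 for the retailer; the supplier offers 0 and keeps 150.
Round 2 (the retailer proposes): the supplier can get 150 next round, worth 0.74 × 150 = 111 now; the retailer offers that and keeps 39.
Round 1 (the supplier proposes): the retailer can get 39 next round, worth 0.74 × 39 = 28.86 now, so the supplier offers 28.86, keeping 121.14.

28.86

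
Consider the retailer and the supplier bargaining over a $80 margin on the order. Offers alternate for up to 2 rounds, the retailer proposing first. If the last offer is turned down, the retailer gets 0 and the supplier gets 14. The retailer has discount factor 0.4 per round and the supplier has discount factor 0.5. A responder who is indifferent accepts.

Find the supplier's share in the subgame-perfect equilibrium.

40

By backward induction:
Round 2 (the supplier proposes): rejection yields 0 for the retailer; the supplier offers 0 and keeps 80.
Round 1 (the retailer proposes): the supplier can get 80 next round, worth 0.5 × 80 = 40 now; the retailer offers that and keeps 40.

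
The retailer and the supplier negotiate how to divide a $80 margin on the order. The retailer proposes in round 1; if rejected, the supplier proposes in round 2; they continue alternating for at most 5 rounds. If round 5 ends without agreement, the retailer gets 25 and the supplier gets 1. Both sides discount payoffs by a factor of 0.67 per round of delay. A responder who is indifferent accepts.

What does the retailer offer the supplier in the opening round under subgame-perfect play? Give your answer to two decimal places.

25.83

Round 5 (the retailer proposes): the supplier gets 1 if talks fail, so the retailer offers 1 and keeps 79.
Round 4 (the supplier proposes): the retailer can get 79 next round, worth 0.67 × 79 = 52.93 now; the supplier offers that and keeps 27.07.
Round 3 (the retailer proposes): the supplier can get 27.07 next round, worth 0.67 × 27.07 = 18.1369 now, so the retailer offers 18.1369, keeping 61.8631.
Round 2 (the supplier proposes): the retailer can get 61.8631 next round, worth 0.67 × 61.8631 = 41.448277 now. The supplier offers 41.448277 and keeps 80 − 41.448277 = 38.551723.
Round 1 (the retailer proposes): the supplier can get 38.551723 next round, worth 0.67 × 38.551723 = 25.82965441 now, so the retailer offers 25.82965441, keeping 54.17034559.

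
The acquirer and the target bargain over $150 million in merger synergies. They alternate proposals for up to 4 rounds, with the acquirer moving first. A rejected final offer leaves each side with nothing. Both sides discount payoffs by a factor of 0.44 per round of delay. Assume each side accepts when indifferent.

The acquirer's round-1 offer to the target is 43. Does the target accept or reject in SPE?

Round 4 (the target proposes): rejection yields 0 for the acquirer; the target offers 0 and keeps 150.
Round 3 (the acquirer proposes): the target can get 150 next round, worth 0.44 × 150 = 66 now, so the acquirer offers 66, keeping 84.
Round 2 (the target proposes): the acquirer can get 84 next round, worth 0.44 × 84 = 36.96 now; the target offers that and keeps 113.04.
So by rejecting in round 1, the target gets 113.04 next round, worth 0.44 × 113.04 = 49.7376 now.
Offer 43 < 49.7376, so the target rejects.

Reject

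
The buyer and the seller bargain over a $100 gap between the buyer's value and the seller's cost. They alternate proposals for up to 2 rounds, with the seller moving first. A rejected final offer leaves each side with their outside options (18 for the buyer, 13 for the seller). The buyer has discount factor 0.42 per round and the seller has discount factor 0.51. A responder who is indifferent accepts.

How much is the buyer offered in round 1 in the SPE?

Round 2 (the buyer proposes): the seller gets 13 if talks fail, so the buyer offers 13 and keeps 87.
Round 1 (the seller proposes): the buyer can get 87 next round, worth 0.42 × 87 = 36.54 now. The seller offers 36.54 and keeps 100 − 36.54 = 63.46.

36.54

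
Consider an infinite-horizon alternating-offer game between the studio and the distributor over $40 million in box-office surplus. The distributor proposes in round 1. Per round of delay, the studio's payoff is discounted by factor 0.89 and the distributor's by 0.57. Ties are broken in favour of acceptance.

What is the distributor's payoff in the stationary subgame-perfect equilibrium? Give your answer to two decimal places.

8.93

Let x be the distributor's share when the distributor proposes and y be the studio's share when the studio proposes.
The studio accepts iff offered ≥ 0.89·y, so x = 40 − 0.89y. Symmetrically y = 40 − 0.57x.
Substituting: x = 40 − 0.89(40 − 0.57x), giving x(1 − 0.57·0.89) = 40(1 − 0.89).
So x = 40 × 0.11 / 0.4927 ≈ 8.9304, and the studio receives 40 − x ≈ 31.0696.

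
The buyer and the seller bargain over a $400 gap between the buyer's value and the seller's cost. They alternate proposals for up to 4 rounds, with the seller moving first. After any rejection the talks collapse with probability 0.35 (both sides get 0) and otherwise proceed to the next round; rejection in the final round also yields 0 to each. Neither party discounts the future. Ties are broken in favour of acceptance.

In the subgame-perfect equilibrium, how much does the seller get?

199.15

By backward induction:
Round 4 (the buyer proposes): rejection yields 0 for the seller; the buyer offers 0 and keeps 400.
Round 3 (the seller proposes): rejecting gives the buyer an expected 0.65 × 400 = 260; the seller offers that and keeps 140.
Round 2 (the buyer proposes): rejecting gives the seller an expected 0.65 × 140 = 91; the buyer offers that and keeps 309.
Round 1 (the seller proposes): rejecting gives the buyer an expected 0.65 × 309 = 200.85; the seller offers that and keeps 199.15.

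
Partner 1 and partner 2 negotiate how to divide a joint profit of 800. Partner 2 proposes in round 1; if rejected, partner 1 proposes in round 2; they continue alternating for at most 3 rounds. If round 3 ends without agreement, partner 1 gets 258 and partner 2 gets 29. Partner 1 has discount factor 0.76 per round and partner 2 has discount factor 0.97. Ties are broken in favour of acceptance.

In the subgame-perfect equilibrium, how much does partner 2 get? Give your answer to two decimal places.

Work backward from the last round.
Round 3 (partner 2 proposes): partner 1 gets 258 if talks fail, so partner 2 offers 258 and keeps 542.
Round 2 (partner 1 proposes): partner 2 can get 542 next round, worth 0.97 × 542 = 525.74 now. Partner 1 offers 525.74 and keeps 800 − 525.74 = 274.26.
Round 1 (partner 2 proposes): partner 1 can get 274.26 next round, worth 0.76 × 274.26 = 208.4376 now; partner 2 offers that and keeps 591.5624.

591.56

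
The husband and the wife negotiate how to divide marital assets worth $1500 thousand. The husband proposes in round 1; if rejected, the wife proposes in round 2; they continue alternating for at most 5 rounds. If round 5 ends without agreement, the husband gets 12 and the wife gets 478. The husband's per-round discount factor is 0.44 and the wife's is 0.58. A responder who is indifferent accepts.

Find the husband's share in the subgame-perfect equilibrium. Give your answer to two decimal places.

Round 5 (the husband proposes): the wife gets 478 if talks fail, so the husband offers 478 and keeps 1022.
Round 4 (the wife proposes): the husband can get 1022 next round, worth 0.44 × 1022 = 449.68 now. The wife offers 449.68 and keeps 1500 − 449.68 = 1050.32.
Round 3 (the husband proposes): the wife can get 1050.32 next round, worth 0.58 × 1050.32 = 609.1856 now; the husband offers that and keeps 890.8144.
Round 2 (the wife proposes): the husband can get 890.8144 next round, worth 0.44 × 890.8144 = 391.958336 now. The wife offers 391.958336 and keeps 1500 − 391.958336 = 1108.041664.
Round 1 (the husband proposes): the wife can get 1108.041664 next round, worth 0.58 × 1108.041664 = 642.66416512 now. The husband offers 642.66416512 and keeps 1500 − 642.66416512 = 857.33583488.

857.34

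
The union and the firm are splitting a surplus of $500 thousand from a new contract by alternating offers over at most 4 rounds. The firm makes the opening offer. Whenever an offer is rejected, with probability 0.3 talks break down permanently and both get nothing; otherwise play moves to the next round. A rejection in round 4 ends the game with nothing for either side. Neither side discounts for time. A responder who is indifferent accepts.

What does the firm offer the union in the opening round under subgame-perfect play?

By backward induction:
Round 4 (the union proposes): rejection yields 0 for the firm; the union offers 0 and keeps 500.
Round 3 (the firm proposes): rejecting gives the union an expected 0.7 × 500 = 350, so the firm offers 350, keeping 150.
Round 2 (the union proposes): rejecting gives the firm an expected 0.7 × 150 = 105. The union offers 105 and keeps 500 − 105 = 395.
Round 1 (the firm proposes): rejecting gives the union an expected 0.7 × 395 = 276.5, so the firm offers 276.5, keeping 223.5.

276.5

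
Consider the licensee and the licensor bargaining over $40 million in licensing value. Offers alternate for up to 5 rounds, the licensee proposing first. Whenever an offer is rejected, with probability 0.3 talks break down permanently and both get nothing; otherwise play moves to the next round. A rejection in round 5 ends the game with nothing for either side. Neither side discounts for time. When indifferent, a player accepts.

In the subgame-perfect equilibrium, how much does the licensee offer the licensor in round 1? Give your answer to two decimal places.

12.52

Round 5 (the licensee proposes): the licensor will accept anything ≥ 0, so the licensee offers 0 and keeps 40.
Round 4 (the licensor proposes): rejecting gives the licensee an expected 0.7 × 40 = 28; the licensor offers that and keeps 12.
Round 3 (the licensee proposes): rejecting gives the licensor an expected 0.7 × 12 = 8.4; the licensee offers that and keeps 31.6.
Round 2 (the licensor proposes): rejecting gives the licensee an expected 0.7 × 31.6 = 22.12, so the licensor offers 22.12, keeping 17.88.
Round 1 (the licensee proposes): rejecting gives the licensor an expected 0.7 × 17.88 = 12.516. The licensee offers 12.516 and keeps 40 − 12.516 = 27.484.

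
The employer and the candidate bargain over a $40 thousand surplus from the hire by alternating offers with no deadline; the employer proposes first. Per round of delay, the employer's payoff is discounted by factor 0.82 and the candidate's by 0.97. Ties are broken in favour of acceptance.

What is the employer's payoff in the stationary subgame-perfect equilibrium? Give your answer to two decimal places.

5.87

In a stationary SPE each proposer offers the other exactly their discounted continuation value.
If the employer keeps x when proposing and the candidate keeps y when proposing, then x = 40 − 0.97y and y = 40 − 0.82x.
Solving: x = 40(1 − 0.97) / (1 − 0.82·0.97) = 1.2 / 0.2046 ≈ 5.8651.
The candidate gets 40 − 5.8651 ≈ 34.1349.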